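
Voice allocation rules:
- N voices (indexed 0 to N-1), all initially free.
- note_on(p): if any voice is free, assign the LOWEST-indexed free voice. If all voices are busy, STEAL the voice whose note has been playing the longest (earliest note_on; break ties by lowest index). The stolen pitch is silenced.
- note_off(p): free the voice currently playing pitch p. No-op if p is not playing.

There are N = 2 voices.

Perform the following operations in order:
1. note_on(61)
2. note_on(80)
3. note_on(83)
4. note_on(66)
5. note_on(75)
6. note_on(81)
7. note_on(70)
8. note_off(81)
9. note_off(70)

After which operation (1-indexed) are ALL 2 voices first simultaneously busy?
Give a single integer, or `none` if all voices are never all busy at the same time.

Op 1: note_on(61): voice 0 is free -> assigned | voices=[61 -]
Op 2: note_on(80): voice 1 is free -> assigned | voices=[61 80]
Op 3: note_on(83): all voices busy, STEAL voice 0 (pitch 61, oldest) -> assign | voices=[83 80]
Op 4: note_on(66): all voices busy, STEAL voice 1 (pitch 80, oldest) -> assign | voices=[83 66]
Op 5: note_on(75): all voices busy, STEAL voice 0 (pitch 83, oldest) -> assign | voices=[75 66]
Op 6: note_on(81): all voices busy, STEAL voice 1 (pitch 66, oldest) -> assign | voices=[75 81]
Op 7: note_on(70): all voices busy, STEAL voice 0 (pitch 75, oldest) -> assign | voices=[70 81]
Op 8: note_off(81): free voice 1 | voices=[70 -]
Op 9: note_off(70): free voice 0 | voices=[- -]

Answer: 2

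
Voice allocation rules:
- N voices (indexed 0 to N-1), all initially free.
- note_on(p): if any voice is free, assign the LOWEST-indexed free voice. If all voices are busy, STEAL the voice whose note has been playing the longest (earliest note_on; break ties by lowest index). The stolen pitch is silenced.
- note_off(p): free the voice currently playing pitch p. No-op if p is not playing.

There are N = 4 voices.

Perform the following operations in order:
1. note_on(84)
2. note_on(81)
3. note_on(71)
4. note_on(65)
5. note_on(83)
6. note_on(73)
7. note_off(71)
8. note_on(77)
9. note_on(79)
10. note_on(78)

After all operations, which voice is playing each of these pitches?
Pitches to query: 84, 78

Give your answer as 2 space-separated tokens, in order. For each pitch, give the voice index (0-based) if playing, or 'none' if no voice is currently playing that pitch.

Answer: none 0

Derivation:
Op 1: note_on(84): voice 0 is free -> assigned | voices=[84 - - -]
Op 2: note_on(81): voice 1 is free -> assigned | voices=[84 81 - -]
Op 3: note_on(71): voice 2 is free -> assigned | voices=[84 81 71 -]
Op 4: note_on(65): voice 3 is free -> assigned | voices=[84 81 71 65]
Op 5: note_on(83): all voices busy, STEAL voice 0 (pitch 84, oldest) -> assign | voices=[83 81 71 65]
Op 6: note_on(73): all voices busy, STEAL voice 1 (pitch 81, oldest) -> assign | voices=[83 73 71 65]
Op 7: note_off(71): free voice 2 | voices=[83 73 - 65]
Op 8: note_on(77): voice 2 is free -> assigned | voices=[83 73 77 65]
Op 9: note_on(79): all voices busy, STEAL voice 3 (pitch 65, oldest) -> assign | voices=[83 73 77 79]
Op 10: note_on(78): all voices busy, STEAL voice 0 (pitch 83, oldest) -> assign | voices=[78 73 77 79]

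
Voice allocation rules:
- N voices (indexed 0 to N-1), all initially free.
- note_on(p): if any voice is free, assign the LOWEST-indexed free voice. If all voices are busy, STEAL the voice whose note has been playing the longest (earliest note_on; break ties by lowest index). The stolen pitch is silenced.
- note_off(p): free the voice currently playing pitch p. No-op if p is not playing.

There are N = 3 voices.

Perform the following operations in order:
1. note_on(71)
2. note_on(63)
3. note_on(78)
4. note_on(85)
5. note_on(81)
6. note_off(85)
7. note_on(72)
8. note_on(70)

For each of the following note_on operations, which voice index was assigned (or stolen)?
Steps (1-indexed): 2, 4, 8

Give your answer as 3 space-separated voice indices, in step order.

Answer: 1 0 2

Derivation:
Op 1: note_on(71): voice 0 is free -> assigned | voices=[71 - -]
Op 2: note_on(63): voice 1 is free -> assigned | voices=[71 63 -]
Op 3: note_on(78): voice 2 is free -> assigned | voices=[71 63 78]
Op 4: note_on(85): all voices busy, STEAL voice 0 (pitch 71, oldest) -> assign | voices=[85 63 78]
Op 5: note_on(81): all voices busy, STEAL voice 1 (pitch 63, oldest) -> assign | voices=[85 81 78]
Op 6: note_off(85): free voice 0 | voices=[- 81 78]
Op 7: note_on(72): voice 0 is free -> assigned | voices=[72 81 78]
Op 8: note_on(70): all voices busy, STEAL voice 2 (pitch 78, oldest) -> assign | voices=[72 81 70]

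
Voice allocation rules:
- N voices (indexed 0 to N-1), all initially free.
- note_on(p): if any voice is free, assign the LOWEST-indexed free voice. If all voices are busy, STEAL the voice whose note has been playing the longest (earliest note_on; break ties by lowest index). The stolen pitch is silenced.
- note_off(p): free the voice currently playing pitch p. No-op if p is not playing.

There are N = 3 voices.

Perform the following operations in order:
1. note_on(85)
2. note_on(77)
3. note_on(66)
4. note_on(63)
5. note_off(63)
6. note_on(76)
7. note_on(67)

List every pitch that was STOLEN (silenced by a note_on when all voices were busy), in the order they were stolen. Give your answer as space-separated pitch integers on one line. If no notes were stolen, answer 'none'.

Answer: 85 77

Derivation:
Op 1: note_on(85): voice 0 is free -> assigned | voices=[85 - -]
Op 2: note_on(77): voice 1 is free -> assigned | voices=[85 77 -]
Op 3: note_on(66): voice 2 is free -> assigned | voices=[85 77 66]
Op 4: note_on(63): all voices busy, STEAL voice 0 (pitch 85, oldest) -> assign | voices=[63 77 66]
Op 5: note_off(63): free voice 0 | voices=[- 77 66]
Op 6: note_on(76): voice 0 is free -> assigned | voices=[76 77 66]
Op 7: note_on(67): all voices busy, STEAL voice 1 (pitch 77, oldest) -> assign | voices=[76 67 66]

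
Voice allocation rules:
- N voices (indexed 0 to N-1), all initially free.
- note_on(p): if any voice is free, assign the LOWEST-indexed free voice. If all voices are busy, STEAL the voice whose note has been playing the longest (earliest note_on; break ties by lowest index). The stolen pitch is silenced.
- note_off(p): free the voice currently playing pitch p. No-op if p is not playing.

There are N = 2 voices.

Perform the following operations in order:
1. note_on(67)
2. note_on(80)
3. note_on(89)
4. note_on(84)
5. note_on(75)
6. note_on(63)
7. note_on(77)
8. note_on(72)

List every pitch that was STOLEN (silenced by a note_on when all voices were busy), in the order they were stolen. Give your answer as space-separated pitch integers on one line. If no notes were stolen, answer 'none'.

Op 1: note_on(67): voice 0 is free -> assigned | voices=[67 -]
Op 2: note_on(80): voice 1 is free -> assigned | voices=[67 80]
Op 3: note_on(89): all voices busy, STEAL voice 0 (pitch 67, oldest) -> assign | voices=[89 80]
Op 4: note_on(84): all voices busy, STEAL voice 1 (pitch 80, oldest) -> assign | voices=[89 84]
Op 5: note_on(75): all voices busy, STEAL voice 0 (pitch 89, oldest) -> assign | voices=[75 84]
Op 6: note_on(63): all voices busy, STEAL voice 1 (pitch 84, oldest) -> assign | voices=[75 63]
Op 7: note_on(77): all voices busy, STEAL voice 0 (pitch 75, oldest) -> assign | voices=[77 63]
Op 8: note_on(72): all voices busy, STEAL voice 1 (pitch 63, oldest) -> assign | voices=[77 72]

Answer: 67 80 89 84 75 63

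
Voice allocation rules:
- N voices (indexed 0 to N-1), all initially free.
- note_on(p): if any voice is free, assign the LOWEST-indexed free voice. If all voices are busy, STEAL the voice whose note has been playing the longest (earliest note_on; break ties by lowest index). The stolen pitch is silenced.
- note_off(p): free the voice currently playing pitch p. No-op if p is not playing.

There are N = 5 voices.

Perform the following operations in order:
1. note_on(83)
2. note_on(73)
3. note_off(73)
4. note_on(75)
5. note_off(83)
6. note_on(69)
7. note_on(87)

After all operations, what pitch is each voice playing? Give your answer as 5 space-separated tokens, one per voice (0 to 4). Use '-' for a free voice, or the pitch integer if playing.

Op 1: note_on(83): voice 0 is free -> assigned | voices=[83 - - - -]
Op 2: note_on(73): voice 1 is free -> assigned | voices=[83 73 - - -]
Op 3: note_off(73): free voice 1 | voices=[83 - - - -]
Op 4: note_on(75): voice 1 is free -> assigned | voices=[83 75 - - -]
Op 5: note_off(83): free voice 0 | voices=[- 75 - - -]
Op 6: note_on(69): voice 0 is free -> assigned | voices=[69 75 - - -]
Op 7: note_on(87): voice 2 is free -> assigned | voices=[69 75 87 - -]

Answer: 69 75 87 - -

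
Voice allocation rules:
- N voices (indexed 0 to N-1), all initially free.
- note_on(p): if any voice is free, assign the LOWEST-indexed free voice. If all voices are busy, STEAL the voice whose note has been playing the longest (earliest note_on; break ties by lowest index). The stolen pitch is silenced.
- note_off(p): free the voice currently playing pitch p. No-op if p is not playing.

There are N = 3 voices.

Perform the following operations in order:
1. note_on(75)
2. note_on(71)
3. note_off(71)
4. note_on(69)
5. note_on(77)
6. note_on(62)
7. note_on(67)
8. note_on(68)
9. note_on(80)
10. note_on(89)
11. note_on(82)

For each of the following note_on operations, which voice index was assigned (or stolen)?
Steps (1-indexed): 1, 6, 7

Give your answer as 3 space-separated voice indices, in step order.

Answer: 0 0 1

Derivation:
Op 1: note_on(75): voice 0 is free -> assigned | voices=[75 - -]
Op 2: note_on(71): voice 1 is free -> assigned | voices=[75 71 -]
Op 3: note_off(71): free voice 1 | voices=[75 - -]
Op 4: note_on(69): voice 1 is free -> assigned | voices=[75 69 -]
Op 5: note_on(77): voice 2 is free -> assigned | voices=[75 69 77]
Op 6: note_on(62): all voices busy, STEAL voice 0 (pitch 75, oldest) -> assign | voices=[62 69 77]
Op 7: note_on(67): all voices busy, STEAL voice 1 (pitch 69, oldest) -> assign | voices=[62 67 77]
Op 8: note_on(68): all voices busy, STEAL voice 2 (pitch 77, oldest) -> assign | voices=[62 67 68]
Op 9: note_on(80): all voices busy, STEAL voice 0 (pitch 62, oldest) -> assign | voices=[80 67 68]
Op 10: note_on(89): all voices busy, STEAL voice 1 (pitch 67, oldest) -> assign | voices=[80 89 68]
Op 11: note_on(82): all voices busy, STEAL voice 2 (pitch 68, oldest) -> assign | voices=[80 89 82]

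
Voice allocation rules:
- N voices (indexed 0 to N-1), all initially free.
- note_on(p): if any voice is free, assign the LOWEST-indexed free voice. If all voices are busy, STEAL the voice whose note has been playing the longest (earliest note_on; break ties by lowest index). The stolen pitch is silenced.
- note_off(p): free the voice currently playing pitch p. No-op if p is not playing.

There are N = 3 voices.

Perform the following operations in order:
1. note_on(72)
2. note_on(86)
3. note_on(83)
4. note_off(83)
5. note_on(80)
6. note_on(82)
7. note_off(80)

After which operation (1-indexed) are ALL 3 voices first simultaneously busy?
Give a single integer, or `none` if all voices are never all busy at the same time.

Answer: 3

Derivation:
Op 1: note_on(72): voice 0 is free -> assigned | voices=[72 - -]
Op 2: note_on(86): voice 1 is free -> assigned | voices=[72 86 -]
Op 3: note_on(83): voice 2 is free -> assigned | voices=[72 86 83]
Op 4: note_off(83): free voice 2 | voices=[72 86 -]
Op 5: note_on(80): voice 2 is free -> assigned | voices=[72 86 80]
Op 6: note_on(82): all voices busy, STEAL voice 0 (pitch 72, oldest) -> assign | voices=[82 86 80]
Op 7: note_off(80): free voice 2 | voices=[82 86 -]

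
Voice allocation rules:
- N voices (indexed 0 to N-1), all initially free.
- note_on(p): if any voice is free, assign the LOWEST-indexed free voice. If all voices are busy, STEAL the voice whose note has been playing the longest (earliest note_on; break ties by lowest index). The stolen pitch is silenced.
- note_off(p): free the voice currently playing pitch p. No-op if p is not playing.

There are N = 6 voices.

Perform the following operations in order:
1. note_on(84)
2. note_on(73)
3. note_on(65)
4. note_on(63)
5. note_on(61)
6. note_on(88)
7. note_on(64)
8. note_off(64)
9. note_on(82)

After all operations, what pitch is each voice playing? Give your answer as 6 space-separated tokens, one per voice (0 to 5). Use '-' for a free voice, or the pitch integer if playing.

Op 1: note_on(84): voice 0 is free -> assigned | voices=[84 - - - - -]
Op 2: note_on(73): voice 1 is free -> assigned | voices=[84 73 - - - -]
Op 3: note_on(65): voice 2 is free -> assigned | voices=[84 73 65 - - -]
Op 4: note_on(63): voice 3 is free -> assigned | voices=[84 73 65 63 - -]
Op 5: note_on(61): voice 4 is free -> assigned | voices=[84 73 65 63 61 -]
Op 6: note_on(88): voice 5 is free -> assigned | voices=[84 73 65 63 61 88]
Op 7: note_on(64): all voices busy, STEAL voice 0 (pitch 84, oldest) -> assign | voices=[64 73 65 63 61 88]
Op 8: note_off(64): free voice 0 | voices=[- 73 65 63 61 88]
Op 9: note_on(82): voice 0 is free -> assigned | voices=[82 73 65 63 61 88]

Answer: 82 73 65 63 61 88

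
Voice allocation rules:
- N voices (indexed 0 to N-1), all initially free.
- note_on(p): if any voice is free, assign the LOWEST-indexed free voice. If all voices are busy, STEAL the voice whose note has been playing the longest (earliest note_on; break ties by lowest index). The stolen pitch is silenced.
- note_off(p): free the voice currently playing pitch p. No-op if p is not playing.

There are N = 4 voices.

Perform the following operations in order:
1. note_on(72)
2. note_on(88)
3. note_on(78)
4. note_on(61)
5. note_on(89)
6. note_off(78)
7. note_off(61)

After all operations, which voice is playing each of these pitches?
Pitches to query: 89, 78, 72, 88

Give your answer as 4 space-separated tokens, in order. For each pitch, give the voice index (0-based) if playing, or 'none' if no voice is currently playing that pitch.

Answer: 0 none none 1

Derivation:
Op 1: note_on(72): voice 0 is free -> assigned | voices=[72 - - -]
Op 2: note_on(88): voice 1 is free -> assigned | voices=[72 88 - -]
Op 3: note_on(78): voice 2 is free -> assigned | voices=[72 88 78 -]
Op 4: note_on(61): voice 3 is free -> assigned | voices=[72 88 78 61]
Op 5: note_on(89): all voices busy, STEAL voice 0 (pitch 72, oldest) -> assign | voices=[89 88 78 61]
Op 6: note_off(78): free voice 2 | voices=[89 88 - 61]
Op 7: note_off(61): free voice 3 | voices=[89 88 - -]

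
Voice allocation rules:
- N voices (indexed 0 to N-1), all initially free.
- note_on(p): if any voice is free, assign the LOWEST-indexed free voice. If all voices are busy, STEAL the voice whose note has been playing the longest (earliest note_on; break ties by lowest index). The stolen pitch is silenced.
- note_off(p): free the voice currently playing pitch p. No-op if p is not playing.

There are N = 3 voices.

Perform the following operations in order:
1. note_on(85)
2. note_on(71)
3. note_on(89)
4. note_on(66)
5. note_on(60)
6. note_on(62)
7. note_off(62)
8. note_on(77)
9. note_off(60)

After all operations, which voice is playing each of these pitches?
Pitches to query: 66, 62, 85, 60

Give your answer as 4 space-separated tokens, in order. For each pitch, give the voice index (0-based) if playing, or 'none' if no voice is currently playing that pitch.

Answer: 0 none none none

Derivation:
Op 1: note_on(85): voice 0 is free -> assigned | voices=[85 - -]
Op 2: note_on(71): voice 1 is free -> assigned | voices=[85 71 -]
Op 3: note_on(89): voice 2 is free -> assigned | voices=[85 71 89]
Op 4: note_on(66): all voices busy, STEAL voice 0 (pitch 85, oldest) -> assign | voices=[66 71 89]
Op 5: note_on(60): all voices busy, STEAL voice 1 (pitch 71, oldest) -> assign | voices=[66 60 89]
Op 6: note_on(62): all voices busy, STEAL voice 2 (pitch 89, oldest) -> assign | voices=[66 60 62]
Op 7: note_off(62): free voice 2 | voices=[66 60 -]
Op 8: note_on(77): voice 2 is free -> assigned | voices=[66 60 77]
Op 9: note_off(60): free voice 1 | voices=[66 - 77]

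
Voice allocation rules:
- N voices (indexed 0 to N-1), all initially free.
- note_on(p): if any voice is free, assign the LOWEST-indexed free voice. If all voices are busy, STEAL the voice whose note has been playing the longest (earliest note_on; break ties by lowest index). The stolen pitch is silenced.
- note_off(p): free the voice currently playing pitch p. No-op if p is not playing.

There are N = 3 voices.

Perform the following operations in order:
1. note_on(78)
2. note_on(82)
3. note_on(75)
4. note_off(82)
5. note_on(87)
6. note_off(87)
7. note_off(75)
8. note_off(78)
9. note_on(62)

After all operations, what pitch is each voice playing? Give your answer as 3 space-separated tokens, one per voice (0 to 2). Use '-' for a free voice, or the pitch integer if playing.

Answer: 62 - -

Derivation:
Op 1: note_on(78): voice 0 is free -> assigned | voices=[78 - -]
Op 2: note_on(82): voice 1 is free -> assigned | voices=[78 82 -]
Op 3: note_on(75): voice 2 is free -> assigned | voices=[78 82 75]
Op 4: note_off(82): free voice 1 | voices=[78 - 75]
Op 5: note_on(87): voice 1 is free -> assigned | voices=[78 87 75]
Op 6: note_off(87): free voice 1 | voices=[78 - 75]
Op 7: note_off(75): free voice 2 | voices=[78 - -]
Op 8: note_off(78): free voice 0 | voices=[- - -]
Op 9: note_on(62): voice 0 is free -> assigned | voices=[62 - -]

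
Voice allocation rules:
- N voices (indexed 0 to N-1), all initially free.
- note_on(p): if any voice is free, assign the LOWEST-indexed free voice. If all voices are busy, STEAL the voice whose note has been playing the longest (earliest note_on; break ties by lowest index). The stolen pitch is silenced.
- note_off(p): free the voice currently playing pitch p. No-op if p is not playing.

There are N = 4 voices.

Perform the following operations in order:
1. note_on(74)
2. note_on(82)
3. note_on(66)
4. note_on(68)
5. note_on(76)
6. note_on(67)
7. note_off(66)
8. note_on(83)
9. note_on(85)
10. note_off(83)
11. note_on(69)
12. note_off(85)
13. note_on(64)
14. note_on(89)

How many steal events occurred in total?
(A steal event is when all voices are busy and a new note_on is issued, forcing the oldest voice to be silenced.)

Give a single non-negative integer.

Answer: 4

Derivation:
Op 1: note_on(74): voice 0 is free -> assigned | voices=[74 - - -]
Op 2: note_on(82): voice 1 is free -> assigned | voices=[74 82 - -]
Op 3: note_on(66): voice 2 is free -> assigned | voices=[74 82 66 -]
Op 4: note_on(68): voice 3 is free -> assigned | voices=[74 82 66 68]
Op 5: note_on(76): all voices busy, STEAL voice 0 (pitch 74, oldest) -> assign | voices=[76 82 66 68]
Op 6: note_on(67): all voices busy, STEAL voice 1 (pitch 82, oldest) -> assign | voices=[76 67 66 68]
Op 7: note_off(66): free voice 2 | voices=[76 67 - 68]
Op 8: note_on(83): voice 2 is free -> assigned | voices=[76 67 83 68]
Op 9: note_on(85): all voices busy, STEAL voice 3 (pitch 68, oldest) -> assign | voices=[76 67 83 85]
Op 10: note_off(83): free voice 2 | voices=[76 67 - 85]
Op 11: note_on(69): voice 2 is free -> assigned | voices=[76 67 69 85]
Op 12: note_off(85): free voice 3 | voices=[76 67 69 -]
Op 13: note_on(64): voice 3 is free -> assigned | voices=[76 67 69 64]
Op 14: note_on(89): all voices busy, STEAL voice 0 (pitch 76, oldest) -> assign | voices=[89 67 69 64]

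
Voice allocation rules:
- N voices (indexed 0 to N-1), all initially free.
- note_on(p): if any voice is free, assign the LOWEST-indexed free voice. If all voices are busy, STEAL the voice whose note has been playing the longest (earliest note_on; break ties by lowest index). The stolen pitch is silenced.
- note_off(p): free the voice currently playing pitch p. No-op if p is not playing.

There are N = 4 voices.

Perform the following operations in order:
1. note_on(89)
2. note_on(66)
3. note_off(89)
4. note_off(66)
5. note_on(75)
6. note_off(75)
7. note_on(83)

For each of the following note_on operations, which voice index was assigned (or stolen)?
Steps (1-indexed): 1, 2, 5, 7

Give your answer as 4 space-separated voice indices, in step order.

Op 1: note_on(89): voice 0 is free -> assigned | voices=[89 - - -]
Op 2: note_on(66): voice 1 is free -> assigned | voices=[89 66 - -]
Op 3: note_off(89): free voice 0 | voices=[- 66 - -]
Op 4: note_off(66): free voice 1 | voices=[- - - -]
Op 5: note_on(75): voice 0 is free -> assigned | voices=[75 - - -]
Op 6: note_off(75): free voice 0 | voices=[- - - -]
Op 7: note_on(83): voice 0 is free -> assigned | voices=[83 - - -]

Answer: 0 1 0 0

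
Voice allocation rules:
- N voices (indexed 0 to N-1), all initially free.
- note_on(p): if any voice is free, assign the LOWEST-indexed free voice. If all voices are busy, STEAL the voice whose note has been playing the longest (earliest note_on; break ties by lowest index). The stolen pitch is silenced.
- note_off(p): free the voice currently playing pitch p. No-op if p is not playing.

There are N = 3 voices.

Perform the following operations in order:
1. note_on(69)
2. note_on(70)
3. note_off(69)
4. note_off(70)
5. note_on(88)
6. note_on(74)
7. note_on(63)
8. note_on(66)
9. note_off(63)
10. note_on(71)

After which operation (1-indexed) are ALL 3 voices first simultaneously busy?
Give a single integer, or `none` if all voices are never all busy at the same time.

Answer: 7

Derivation:
Op 1: note_on(69): voice 0 is free -> assigned | voices=[69 - -]
Op 2: note_on(70): voice 1 is free -> assigned | voices=[69 70 -]
Op 3: note_off(69): free voice 0 | voices=[- 70 -]
Op 4: note_off(70): free voice 1 | voices=[- - -]
Op 5: note_on(88): voice 0 is free -> assigned | voices=[88 - -]
Op 6: note_on(74): voice 1 is free -> assigned | voices=[88 74 -]
Op 7: note_on(63): voice 2 is free -> assigned | voices=[88 74 63]
Op 8: note_on(66): all voices busy, STEAL voice 0 (pitch 88, oldest) -> assign | voices=[66 74 63]
Op 9: note_off(63): free voice 2 | voices=[66 74 -]
Op 10: note_on(71): voice 2 is free -> assigned | voices=[66 74 71]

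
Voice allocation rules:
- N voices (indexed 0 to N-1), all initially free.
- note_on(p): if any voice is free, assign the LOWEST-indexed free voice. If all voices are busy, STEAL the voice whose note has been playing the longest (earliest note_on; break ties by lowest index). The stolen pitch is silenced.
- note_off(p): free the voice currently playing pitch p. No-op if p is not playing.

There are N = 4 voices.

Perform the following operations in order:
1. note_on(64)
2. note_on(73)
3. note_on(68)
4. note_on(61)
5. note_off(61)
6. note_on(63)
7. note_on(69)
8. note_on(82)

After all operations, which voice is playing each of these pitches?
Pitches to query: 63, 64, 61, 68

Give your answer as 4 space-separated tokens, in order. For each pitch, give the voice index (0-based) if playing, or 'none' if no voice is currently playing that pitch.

Answer: 3 none none 2

Derivation:
Op 1: note_on(64): voice 0 is free -> assigned | voices=[64 - - -]
Op 2: note_on(73): voice 1 is free -> assigned | voices=[64 73 - -]
Op 3: note_on(68): voice 2 is free -> assigned | voices=[64 73 68 -]
Op 4: note_on(61): voice 3 is free -> assigned | voices=[64 73 68 61]
Op 5: note_off(61): free voice 3 | voices=[64 73 68 -]
Op 6: note_on(63): voice 3 is free -> assigned | voices=[64 73 68 63]
Op 7: note_on(69): all voices busy, STEAL voice 0 (pitch 64, oldest) -> assign | voices=[69 73 68 63]
Op 8: note_on(82): all voices busy, STEAL voice 1 (pitch 73, oldest) -> assign | voices=[69 82 68 63]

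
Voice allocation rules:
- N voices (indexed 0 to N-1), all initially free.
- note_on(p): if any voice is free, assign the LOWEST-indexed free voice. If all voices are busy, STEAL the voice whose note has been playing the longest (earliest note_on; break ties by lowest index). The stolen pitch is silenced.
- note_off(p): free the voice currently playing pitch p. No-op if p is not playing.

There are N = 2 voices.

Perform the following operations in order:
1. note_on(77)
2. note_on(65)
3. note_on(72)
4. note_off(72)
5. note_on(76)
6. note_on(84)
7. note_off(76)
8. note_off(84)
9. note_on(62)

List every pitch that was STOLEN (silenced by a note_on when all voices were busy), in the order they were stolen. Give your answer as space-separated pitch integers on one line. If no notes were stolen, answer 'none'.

Answer: 77 65

Derivation:
Op 1: note_on(77): voice 0 is free -> assigned | voices=[77 -]
Op 2: note_on(65): voice 1 is free -> assigned | voices=[77 65]
Op 3: note_on(72): all voices busy, STEAL voice 0 (pitch 77, oldest) -> assign | voices=[72 65]
Op 4: note_off(72): free voice 0 | voices=[- 65]
Op 5: note_on(76): voice 0 is free -> assigned | voices=[76 65]
Op 6: note_on(84): all voices busy, STEAL voice 1 (pitch 65, oldest) -> assign | voices=[76 84]
Op 7: note_off(76): free voice 0 | voices=[- 84]
Op 8: note_off(84): free voice 1 | voices=[- -]
Op 9: note_on(62): voice 0 is free -> assigned | voices=[62 -]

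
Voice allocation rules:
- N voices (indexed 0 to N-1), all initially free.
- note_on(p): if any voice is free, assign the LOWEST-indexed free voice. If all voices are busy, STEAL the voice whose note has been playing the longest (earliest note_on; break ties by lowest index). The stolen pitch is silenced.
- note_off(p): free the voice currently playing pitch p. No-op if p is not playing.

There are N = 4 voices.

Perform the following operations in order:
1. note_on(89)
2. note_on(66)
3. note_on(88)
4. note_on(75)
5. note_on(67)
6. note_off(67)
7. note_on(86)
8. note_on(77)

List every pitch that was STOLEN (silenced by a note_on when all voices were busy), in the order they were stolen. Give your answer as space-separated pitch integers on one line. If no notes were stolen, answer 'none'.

Answer: 89 66

Derivation:
Op 1: note_on(89): voice 0 is free -> assigned | voices=[89 - - -]
Op 2: note_on(66): voice 1 is free -> assigned | voices=[89 66 - -]
Op 3: note_on(88): voice 2 is free -> assigned | voices=[89 66 88 -]
Op 4: note_on(75): voice 3 is free -> assigned | voices=[89 66 88 75]
Op 5: note_on(67): all voices busy, STEAL voice 0 (pitch 89, oldest) -> assign | voices=[67 66 88 75]
Op 6: note_off(67): free voice 0 | voices=[- 66 88 75]
Op 7: note_on(86): voice 0 is free -> assigned | voices=[86 66 88 75]
Op 8: note_on(77): all voices busy, STEAL voice 1 (pitch 66, oldest) -> assign | voices=[86 77 88 75]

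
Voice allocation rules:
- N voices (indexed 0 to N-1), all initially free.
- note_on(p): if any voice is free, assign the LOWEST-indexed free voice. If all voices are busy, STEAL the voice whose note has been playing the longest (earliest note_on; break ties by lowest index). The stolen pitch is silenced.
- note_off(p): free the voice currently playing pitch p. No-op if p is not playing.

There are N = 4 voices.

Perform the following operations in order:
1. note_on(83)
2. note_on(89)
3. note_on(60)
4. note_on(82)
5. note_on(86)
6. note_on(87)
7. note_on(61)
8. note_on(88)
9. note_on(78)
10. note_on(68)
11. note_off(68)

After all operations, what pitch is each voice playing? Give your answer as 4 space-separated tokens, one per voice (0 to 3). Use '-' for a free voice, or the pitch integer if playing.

Op 1: note_on(83): voice 0 is free -> assigned | voices=[83 - - -]
Op 2: note_on(89): voice 1 is free -> assigned | voices=[83 89 - -]
Op 3: note_on(60): voice 2 is free -> assigned | voices=[83 89 60 -]
Op 4: note_on(82): voice 3 is free -> assigned | voices=[83 89 60 82]
Op 5: note_on(86): all voices busy, STEAL voice 0 (pitch 83, oldest) -> assign | voices=[86 89 60 82]
Op 6: note_on(87): all voices busy, STEAL voice 1 (pitch 89, oldest) -> assign | voices=[86 87 60 82]
Op 7: note_on(61): all voices busy, STEAL voice 2 (pitch 60, oldest) -> assign | voices=[86 87 61 82]
Op 8: note_on(88): all voices busy, STEAL voice 3 (pitch 82, oldest) -> assign | voices=[86 87 61 88]
Op 9: note_on(78): all voices busy, STEAL voice 0 (pitch 86, oldest) -> assign | voices=[78 87 61 88]
Op 10: note_on(68): all voices busy, STEAL voice 1 (pitch 87, oldest) -> assign | voices=[78 68 61 88]
Op 11: note_off(68): free voice 1 | voices=[78 - 61 88]

Answer: 78 - 61 88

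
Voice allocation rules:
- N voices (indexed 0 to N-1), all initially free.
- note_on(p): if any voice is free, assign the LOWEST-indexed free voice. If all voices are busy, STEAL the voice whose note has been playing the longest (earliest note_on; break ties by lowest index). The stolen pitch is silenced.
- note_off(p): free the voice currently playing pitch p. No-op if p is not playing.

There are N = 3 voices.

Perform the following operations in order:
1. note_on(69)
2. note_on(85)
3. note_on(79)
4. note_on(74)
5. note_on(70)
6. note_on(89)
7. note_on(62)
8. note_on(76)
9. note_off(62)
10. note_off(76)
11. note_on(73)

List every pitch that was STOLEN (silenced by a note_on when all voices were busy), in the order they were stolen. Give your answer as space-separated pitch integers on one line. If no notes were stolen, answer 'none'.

Answer: 69 85 79 74 70

Derivation:
Op 1: note_on(69): voice 0 is free -> assigned | voices=[69 - -]
Op 2: note_on(85): voice 1 is free -> assigned | voices=[69 85 -]
Op 3: note_on(79): voice 2 is free -> assigned | voices=[69 85 79]
Op 4: note_on(74): all voices busy, STEAL voice 0 (pitch 69, oldest) -> assign | voices=[74 85 79]
Op 5: note_on(70): all voices busy, STEAL voice 1 (pitch 85, oldest) -> assign | voices=[74 70 79]
Op 6: note_on(89): all voices busy, STEAL voice 2 (pitch 79, oldest) -> assign | voices=[74 70 89]
Op 7: note_on(62): all voices busy, STEAL voice 0 (pitch 74, oldest) -> assign | voices=[62 70 89]
Op 8: note_on(76): all voices busy, STEAL voice 1 (pitch 70, oldest) -> assign | voices=[62 76 89]
Op 9: note_off(62): free voice 0 | voices=[- 76 89]
Op 10: note_off(76): free voice 1 | voices=[- - 89]
Op 11: note_on(73): voice 0 is free -> assigned | voices=[73 - 89]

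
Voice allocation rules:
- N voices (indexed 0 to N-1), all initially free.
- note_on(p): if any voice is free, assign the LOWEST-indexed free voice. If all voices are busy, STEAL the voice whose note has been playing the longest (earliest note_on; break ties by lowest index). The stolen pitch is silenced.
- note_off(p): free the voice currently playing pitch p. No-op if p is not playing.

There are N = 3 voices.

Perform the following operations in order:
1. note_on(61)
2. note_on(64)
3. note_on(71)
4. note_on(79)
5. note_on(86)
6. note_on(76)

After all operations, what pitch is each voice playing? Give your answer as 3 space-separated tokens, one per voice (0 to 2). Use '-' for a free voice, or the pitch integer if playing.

Op 1: note_on(61): voice 0 is free -> assigned | voices=[61 - -]
Op 2: note_on(64): voice 1 is free -> assigned | voices=[61 64 -]
Op 3: note_on(71): voice 2 is free -> assigned | voices=[61 64 71]
Op 4: note_on(79): all voices busy, STEAL voice 0 (pitch 61, oldest) -> assign | voices=[79 64 71]
Op 5: note_on(86): all voices busy, STEAL voice 1 (pitch 64, oldest) -> assign | voices=[79 86 71]
Op 6: note_on(76): all voices busy, STEAL voice 2 (pitch 71, oldest) -> assign | voices=[79 86 76]

Answer: 79 86 76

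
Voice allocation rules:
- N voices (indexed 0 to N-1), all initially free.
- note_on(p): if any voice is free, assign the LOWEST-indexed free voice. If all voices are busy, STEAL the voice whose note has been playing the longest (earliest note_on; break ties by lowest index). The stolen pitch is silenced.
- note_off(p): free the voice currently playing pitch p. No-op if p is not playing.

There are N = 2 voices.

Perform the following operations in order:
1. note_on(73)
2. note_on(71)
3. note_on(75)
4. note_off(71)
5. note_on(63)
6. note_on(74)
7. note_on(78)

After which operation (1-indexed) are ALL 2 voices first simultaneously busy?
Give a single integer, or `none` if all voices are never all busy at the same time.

Op 1: note_on(73): voice 0 is free -> assigned | voices=[73 -]
Op 2: note_on(71): voice 1 is free -> assigned | voices=[73 71]
Op 3: note_on(75): all voices busy, STEAL voice 0 (pitch 73, oldest) -> assign | voices=[75 71]
Op 4: note_off(71): free voice 1 | voices=[75 -]
Op 5: note_on(63): voice 1 is free -> assigned | voices=[75 63]
Op 6: note_on(74): all voices busy, STEAL voice 0 (pitch 75, oldest) -> assign | voices=[74 63]
Op 7: note_on(78): all voices busy, STEAL voice 1 (pitch 63, oldest) -> assign | voices=[74 78]

Answer: 2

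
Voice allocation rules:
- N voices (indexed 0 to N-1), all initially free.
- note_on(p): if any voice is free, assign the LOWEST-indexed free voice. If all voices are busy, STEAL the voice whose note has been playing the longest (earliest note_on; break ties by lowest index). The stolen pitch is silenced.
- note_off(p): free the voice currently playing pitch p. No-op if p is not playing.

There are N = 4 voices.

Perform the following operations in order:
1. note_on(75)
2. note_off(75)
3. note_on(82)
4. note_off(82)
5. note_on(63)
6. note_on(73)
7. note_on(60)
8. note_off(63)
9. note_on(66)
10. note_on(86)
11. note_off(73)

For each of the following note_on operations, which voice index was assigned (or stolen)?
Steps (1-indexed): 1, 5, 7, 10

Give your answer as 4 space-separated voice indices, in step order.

Op 1: note_on(75): voice 0 is free -> assigned | voices=[75 - - -]
Op 2: note_off(75): free voice 0 | voices=[- - - -]
Op 3: note_on(82): voice 0 is free -> assigned | voices=[82 - - -]
Op 4: note_off(82): free voice 0 | voices=[- - - -]
Op 5: note_on(63): voice 0 is free -> assigned | voices=[63 - - -]
Op 6: note_on(73): voice 1 is free -> assigned | voices=[63 73 - -]
Op 7: note_on(60): voice 2 is free -> assigned | voices=[63 73 60 -]
Op 8: note_off(63): free voice 0 | voices=[- 73 60 -]
Op 9: note_on(66): voice 0 is free -> assigned | voices=[66 73 60 -]
Op 10: note_on(86): voice 3 is free -> assigned | voices=[66 73 60 86]
Op 11: note_off(73): free voice 1 | voices=[66 - 60 86]

Answer: 0 0 2 3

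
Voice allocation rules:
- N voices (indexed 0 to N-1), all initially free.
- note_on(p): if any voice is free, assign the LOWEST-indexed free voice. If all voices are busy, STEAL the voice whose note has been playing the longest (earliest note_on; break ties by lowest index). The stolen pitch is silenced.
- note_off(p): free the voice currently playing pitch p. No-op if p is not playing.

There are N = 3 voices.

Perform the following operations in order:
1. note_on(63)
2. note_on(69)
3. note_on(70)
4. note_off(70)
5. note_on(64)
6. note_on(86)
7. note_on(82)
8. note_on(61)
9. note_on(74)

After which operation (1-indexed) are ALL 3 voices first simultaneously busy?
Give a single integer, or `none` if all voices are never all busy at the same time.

Op 1: note_on(63): voice 0 is free -> assigned | voices=[63 - -]
Op 2: note_on(69): voice 1 is free -> assigned | voices=[63 69 -]
Op 3: note_on(70): voice 2 is free -> assigned | voices=[63 69 70]
Op 4: note_off(70): free voice 2 | voices=[63 69 -]
Op 5: note_on(64): voice 2 is free -> assigned | voices=[63 69 64]
Op 6: note_on(86): all voices busy, STEAL voice 0 (pitch 63, oldest) -> assign | voices=[86 69 64]
Op 7: note_on(82): all voices busy, STEAL voice 1 (pitch 69, oldest) -> assign | voices=[86 82 64]
Op 8: note_on(61): all voices busy, STEAL voice 2 (pitch 64, oldest) -> assign | voices=[86 82 61]
Op 9: note_on(74): all voices busy, STEAL voice 0 (pitch 86, oldest) -> assign | voices=[74 82 61]

Answer: 3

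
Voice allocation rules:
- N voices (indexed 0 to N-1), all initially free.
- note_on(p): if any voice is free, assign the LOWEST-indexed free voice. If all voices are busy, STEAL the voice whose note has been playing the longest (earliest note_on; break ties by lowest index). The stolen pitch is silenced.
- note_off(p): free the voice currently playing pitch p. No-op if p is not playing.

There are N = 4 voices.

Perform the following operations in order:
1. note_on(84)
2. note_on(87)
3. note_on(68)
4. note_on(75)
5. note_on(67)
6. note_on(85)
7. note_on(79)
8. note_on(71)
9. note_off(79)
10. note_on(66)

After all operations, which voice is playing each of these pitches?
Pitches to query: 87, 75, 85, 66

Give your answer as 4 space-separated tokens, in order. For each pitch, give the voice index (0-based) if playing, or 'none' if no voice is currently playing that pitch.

Op 1: note_on(84): voice 0 is free -> assigned | voices=[84 - - -]
Op 2: note_on(87): voice 1 is free -> assigned | voices=[84 87 - -]
Op 3: note_on(68): voice 2 is free -> assigned | voices=[84 87 68 -]
Op 4: note_on(75): voice 3 is free -> assigned | voices=[84 87 68 75]
Op 5: note_on(67): all voices busy, STEAL voice 0 (pitch 84, oldest) -> assign | voices=[67 87 68 75]
Op 6: note_on(85): all voices busy, STEAL voice 1 (pitch 87, oldest) -> assign | voices=[67 85 68 75]
Op 7: note_on(79): all voices busy, STEAL voice 2 (pitch 68, oldest) -> assign | voices=[67 85 79 75]
Op 8: note_on(71): all voices busy, STEAL voice 3 (pitch 75, oldest) -> assign | voices=[67 85 79 71]
Op 9: note_off(79): free voice 2 | voices=[67 85 - 71]
Op 10: note_on(66): voice 2 is free -> assigned | voices=[67 85 66 71]

Answer: none none 1 2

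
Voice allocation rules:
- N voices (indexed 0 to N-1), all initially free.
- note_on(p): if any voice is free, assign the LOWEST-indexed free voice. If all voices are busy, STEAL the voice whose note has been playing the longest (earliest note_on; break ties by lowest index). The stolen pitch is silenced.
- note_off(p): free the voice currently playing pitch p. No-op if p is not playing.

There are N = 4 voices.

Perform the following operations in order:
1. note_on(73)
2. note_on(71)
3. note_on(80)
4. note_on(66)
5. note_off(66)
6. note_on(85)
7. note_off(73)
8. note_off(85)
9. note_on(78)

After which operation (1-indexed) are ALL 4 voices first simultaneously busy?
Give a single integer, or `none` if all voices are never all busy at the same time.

Answer: 4

Derivation:
Op 1: note_on(73): voice 0 is free -> assigned | voices=[73 - - -]
Op 2: note_on(71): voice 1 is free -> assigned | voices=[73 71 - -]
Op 3: note_on(80): voice 2 is free -> assigned | voices=[73 71 80 -]
Op 4: note_on(66): voice 3 is free -> assigned | voices=[73 71 80 66]
Op 5: note_off(66): free voice 3 | voices=[73 71 80 -]
Op 6: note_on(85): voice 3 is free -> assigned | voices=[73 71 80 85]
Op 7: note_off(73): free voice 0 | voices=[- 71 80 85]
Op 8: note_off(85): free voice 3 | voices=[- 71 80 -]
Op 9: note_on(78): voice 0 is free -> assigned | voices=[78 71 80 -]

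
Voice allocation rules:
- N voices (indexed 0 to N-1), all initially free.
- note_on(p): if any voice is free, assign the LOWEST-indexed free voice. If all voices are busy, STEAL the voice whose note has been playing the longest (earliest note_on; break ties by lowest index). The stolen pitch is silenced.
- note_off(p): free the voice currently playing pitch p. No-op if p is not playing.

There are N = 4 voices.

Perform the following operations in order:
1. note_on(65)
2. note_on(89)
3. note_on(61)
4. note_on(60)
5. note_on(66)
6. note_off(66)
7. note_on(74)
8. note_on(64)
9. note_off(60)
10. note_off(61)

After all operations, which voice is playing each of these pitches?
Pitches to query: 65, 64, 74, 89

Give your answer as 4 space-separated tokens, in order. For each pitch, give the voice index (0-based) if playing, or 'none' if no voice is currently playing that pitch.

Op 1: note_on(65): voice 0 is free -> assigned | voices=[65 - - -]
Op 2: note_on(89): voice 1 is free -> assigned | voices=[65 89 - -]
Op 3: note_on(61): voice 2 is free -> assigned | voices=[65 89 61 -]
Op 4: note_on(60): voice 3 is free -> assigned | voices=[65 89 61 60]
Op 5: note_on(66): all voices busy, STEAL voice 0 (pitch 65, oldest) -> assign | voices=[66 89 61 60]
Op 6: note_off(66): free voice 0 | voices=[- 89 61 60]
Op 7: note_on(74): voice 0 is free -> assigned | voices=[74 89 61 60]
Op 8: note_on(64): all voices busy, STEAL voice 1 (pitch 89, oldest) -> assign | voices=[74 64 61 60]
Op 9: note_off(60): free voice 3 | voices=[74 64 61 -]
Op 10: note_off(61): free voice 2 | voices=[74 64 - -]

Answer: none 1 0 none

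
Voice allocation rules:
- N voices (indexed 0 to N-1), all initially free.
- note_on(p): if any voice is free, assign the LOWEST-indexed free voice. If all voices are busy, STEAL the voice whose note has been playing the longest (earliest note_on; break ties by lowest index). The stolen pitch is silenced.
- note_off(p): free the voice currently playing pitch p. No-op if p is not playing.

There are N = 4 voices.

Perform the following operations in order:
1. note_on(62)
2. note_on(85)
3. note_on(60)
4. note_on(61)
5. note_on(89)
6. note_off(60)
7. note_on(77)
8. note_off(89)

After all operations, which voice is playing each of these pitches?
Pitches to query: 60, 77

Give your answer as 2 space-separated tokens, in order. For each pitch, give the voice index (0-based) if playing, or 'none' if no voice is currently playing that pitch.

Op 1: note_on(62): voice 0 is free -> assigned | voices=[62 - - -]
Op 2: note_on(85): voice 1 is free -> assigned | voices=[62 85 - -]
Op 3: note_on(60): voice 2 is free -> assigned | voices=[62 85 60 -]
Op 4: note_on(61): voice 3 is free -> assigned | voices=[62 85 60 61]
Op 5: note_on(89): all voices busy, STEAL voice 0 (pitch 62, oldest) -> assign | voices=[89 85 60 61]
Op 6: note_off(60): free voice 2 | voices=[89 85 - 61]
Op 7: note_on(77): voice 2 is free -> assigned | voices=[89 85 77 61]
Op 8: note_off(89): free voice 0 | voices=[- 85 77 61]

Answer: none 2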